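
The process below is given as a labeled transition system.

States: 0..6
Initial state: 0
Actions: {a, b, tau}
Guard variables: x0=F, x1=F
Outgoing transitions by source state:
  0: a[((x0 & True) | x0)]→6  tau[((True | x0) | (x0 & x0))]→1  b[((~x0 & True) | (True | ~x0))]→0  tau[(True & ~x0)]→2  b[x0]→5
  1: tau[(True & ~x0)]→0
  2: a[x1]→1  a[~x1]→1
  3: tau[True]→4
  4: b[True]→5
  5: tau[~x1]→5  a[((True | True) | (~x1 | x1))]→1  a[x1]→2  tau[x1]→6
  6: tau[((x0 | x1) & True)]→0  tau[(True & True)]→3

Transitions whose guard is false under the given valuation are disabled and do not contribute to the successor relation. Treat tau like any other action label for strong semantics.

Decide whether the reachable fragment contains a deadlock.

R = {0,1,2}
  0: b→0  tau→1  tau→2  [3 exit(s)]
  1: tau→0  [1 exit(s)]
  2: a→1  [1 exit(s)]

Answer: DEADLOCK-FREE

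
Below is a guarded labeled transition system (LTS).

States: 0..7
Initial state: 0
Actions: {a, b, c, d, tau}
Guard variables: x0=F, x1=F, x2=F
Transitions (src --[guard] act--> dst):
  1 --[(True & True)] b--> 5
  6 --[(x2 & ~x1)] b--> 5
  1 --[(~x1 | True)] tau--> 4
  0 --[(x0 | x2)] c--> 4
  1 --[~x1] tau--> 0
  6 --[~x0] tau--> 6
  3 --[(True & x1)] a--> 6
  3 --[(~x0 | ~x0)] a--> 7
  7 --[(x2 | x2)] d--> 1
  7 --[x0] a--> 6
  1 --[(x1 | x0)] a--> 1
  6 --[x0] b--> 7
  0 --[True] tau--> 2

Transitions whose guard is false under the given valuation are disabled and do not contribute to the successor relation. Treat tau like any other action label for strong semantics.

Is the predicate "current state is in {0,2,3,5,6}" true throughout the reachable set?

Allowed set {0,2,3,5,6}
R = {0,2}
  0: ok
  2: ok

Answer: INVARIANT HOLDS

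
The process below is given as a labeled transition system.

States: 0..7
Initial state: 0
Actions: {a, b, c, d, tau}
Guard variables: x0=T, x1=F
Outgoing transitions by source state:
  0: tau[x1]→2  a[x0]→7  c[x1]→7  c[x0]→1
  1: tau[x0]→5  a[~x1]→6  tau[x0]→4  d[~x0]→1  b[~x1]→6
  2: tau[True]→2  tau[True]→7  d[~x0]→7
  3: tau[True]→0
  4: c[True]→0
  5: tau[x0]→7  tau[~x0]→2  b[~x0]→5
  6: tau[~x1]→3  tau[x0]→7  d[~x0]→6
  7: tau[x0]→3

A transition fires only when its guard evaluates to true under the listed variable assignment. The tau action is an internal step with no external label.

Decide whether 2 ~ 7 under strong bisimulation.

Compute ~ classes (split until stable):
  round 0: {{0,1,2,3,4,5,6,7}}
  round 1: {{0},{1},{2,3,5,6,7},{4}}
  round 2: {{0},{1},{2,5,6,7},{3},{4}}
  round 3: {{0},{1},{2,5},{3},{4},{6},{7}}
  round 4: {{0},{1},{2},{3},{4},{5},{6},{7}}
Fixed point at round 5; 8 class(es).
2∈{2}, 7∈{7}

Answer: NOT BISIMILAR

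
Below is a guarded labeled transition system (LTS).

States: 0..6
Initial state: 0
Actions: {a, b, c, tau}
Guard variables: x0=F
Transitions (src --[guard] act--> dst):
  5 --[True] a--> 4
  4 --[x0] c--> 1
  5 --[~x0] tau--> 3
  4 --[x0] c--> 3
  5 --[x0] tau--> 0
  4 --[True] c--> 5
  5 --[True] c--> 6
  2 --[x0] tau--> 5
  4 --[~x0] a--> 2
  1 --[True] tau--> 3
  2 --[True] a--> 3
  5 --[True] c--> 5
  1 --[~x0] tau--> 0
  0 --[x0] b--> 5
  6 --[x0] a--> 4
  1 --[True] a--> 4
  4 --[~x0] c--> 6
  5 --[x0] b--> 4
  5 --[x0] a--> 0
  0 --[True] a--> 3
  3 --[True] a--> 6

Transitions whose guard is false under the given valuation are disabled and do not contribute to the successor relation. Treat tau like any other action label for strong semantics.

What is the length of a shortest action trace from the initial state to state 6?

Answer: 2

Trace:
BFS to 6:
  Layer 0: {0}
  Layer 1: {3}
  Layer 2: {6}
6 enters at depth 2; path a·a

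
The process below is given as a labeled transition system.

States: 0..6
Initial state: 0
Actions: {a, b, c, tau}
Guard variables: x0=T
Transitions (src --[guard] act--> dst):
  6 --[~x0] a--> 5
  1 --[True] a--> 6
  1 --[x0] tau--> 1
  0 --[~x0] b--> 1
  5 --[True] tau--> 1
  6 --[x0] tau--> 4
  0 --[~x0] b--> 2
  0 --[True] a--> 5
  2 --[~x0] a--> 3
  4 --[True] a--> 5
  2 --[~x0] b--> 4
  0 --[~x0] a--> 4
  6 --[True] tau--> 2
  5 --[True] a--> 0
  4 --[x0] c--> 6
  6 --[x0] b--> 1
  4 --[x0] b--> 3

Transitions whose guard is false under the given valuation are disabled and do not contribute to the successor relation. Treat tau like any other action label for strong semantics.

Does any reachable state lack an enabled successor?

Answer: DEADLOCK at state 2

Analysis:
Reachable = {0,1,2,3,4,5,6}
  0: a→5  [1 exit(s)]
  1: a→6  tau→1  [2 exit(s)]
  2: ∅  [STUCK]
  3: ∅  [STUCK]
  4: a→5  b→3  c→6  [3 exit(s)]
  5: a→0  tau→1  [2 exit(s)]
  6: b→1  tau→2  tau→4  [3 exit(s)]
witness 2: a·tau·a·tau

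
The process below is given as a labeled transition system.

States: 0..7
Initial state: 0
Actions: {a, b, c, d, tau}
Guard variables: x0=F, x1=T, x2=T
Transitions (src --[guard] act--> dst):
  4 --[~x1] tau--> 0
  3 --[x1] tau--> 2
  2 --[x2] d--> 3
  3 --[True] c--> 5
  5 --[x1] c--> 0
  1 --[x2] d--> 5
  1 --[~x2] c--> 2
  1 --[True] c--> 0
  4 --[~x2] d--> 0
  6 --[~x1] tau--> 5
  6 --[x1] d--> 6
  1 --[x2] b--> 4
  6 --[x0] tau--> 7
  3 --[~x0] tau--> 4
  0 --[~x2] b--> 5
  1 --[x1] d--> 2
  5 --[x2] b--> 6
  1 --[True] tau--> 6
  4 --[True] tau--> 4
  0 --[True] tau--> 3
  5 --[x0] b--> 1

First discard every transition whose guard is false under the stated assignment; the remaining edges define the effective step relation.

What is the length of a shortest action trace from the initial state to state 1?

Layered search for 1:
  L0 = {0}
  L1 = {3}
  L2 = {2,4,5}
  L3 = {6}
1 never appears.

Answer: UNREACHABLE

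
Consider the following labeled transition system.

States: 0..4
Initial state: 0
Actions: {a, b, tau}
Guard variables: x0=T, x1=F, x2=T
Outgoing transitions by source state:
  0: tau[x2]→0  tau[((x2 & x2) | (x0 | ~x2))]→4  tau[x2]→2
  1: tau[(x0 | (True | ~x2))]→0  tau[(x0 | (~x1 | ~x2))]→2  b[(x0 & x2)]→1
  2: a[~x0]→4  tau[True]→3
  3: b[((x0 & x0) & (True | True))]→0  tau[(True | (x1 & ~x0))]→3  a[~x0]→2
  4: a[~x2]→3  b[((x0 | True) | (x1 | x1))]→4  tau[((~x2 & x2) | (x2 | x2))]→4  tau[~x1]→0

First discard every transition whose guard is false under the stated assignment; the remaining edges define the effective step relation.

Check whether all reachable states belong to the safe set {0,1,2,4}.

Inv-set: {0,1,2,4}
Reachable = {0,2,3,4}
  0: safe
  2: safe
  3: ✗ unsafe
  4: safe
counterexample path to 3: tau·tau

Answer: INVARIANT VIOLATED at state 3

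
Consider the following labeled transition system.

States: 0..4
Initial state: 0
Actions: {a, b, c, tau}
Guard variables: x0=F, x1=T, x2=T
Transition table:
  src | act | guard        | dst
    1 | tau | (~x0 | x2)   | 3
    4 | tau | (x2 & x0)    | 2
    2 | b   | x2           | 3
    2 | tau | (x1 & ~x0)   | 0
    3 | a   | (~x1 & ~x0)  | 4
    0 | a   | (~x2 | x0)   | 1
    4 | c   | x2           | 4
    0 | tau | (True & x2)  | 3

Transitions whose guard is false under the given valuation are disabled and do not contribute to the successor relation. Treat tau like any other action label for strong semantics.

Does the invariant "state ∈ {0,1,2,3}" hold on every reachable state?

Answer: INVARIANT HOLDS

Trace:
Inv-set: {0,1,2,3}
Reach set: {0,3}
  0: ✓
  3: ✓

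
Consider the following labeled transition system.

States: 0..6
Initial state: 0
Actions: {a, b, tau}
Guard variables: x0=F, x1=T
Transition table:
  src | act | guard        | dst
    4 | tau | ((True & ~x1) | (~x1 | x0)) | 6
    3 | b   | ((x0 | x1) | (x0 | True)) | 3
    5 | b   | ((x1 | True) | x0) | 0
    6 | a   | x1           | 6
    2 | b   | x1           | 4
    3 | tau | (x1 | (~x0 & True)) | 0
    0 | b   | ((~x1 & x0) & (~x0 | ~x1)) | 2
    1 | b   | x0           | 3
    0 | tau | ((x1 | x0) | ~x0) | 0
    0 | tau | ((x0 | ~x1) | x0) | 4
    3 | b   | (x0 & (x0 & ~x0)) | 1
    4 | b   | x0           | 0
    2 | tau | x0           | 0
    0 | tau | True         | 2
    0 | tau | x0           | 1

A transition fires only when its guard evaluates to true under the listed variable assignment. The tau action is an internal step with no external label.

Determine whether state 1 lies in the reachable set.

Guard filter leaves 7 enabled edge(s).
Layer 0: {0}
Layer 1: {2}  total {0,2}
Layer 2: {4}  total {0,2,4}
R = {0,2,4}

Answer: UNREACHABLE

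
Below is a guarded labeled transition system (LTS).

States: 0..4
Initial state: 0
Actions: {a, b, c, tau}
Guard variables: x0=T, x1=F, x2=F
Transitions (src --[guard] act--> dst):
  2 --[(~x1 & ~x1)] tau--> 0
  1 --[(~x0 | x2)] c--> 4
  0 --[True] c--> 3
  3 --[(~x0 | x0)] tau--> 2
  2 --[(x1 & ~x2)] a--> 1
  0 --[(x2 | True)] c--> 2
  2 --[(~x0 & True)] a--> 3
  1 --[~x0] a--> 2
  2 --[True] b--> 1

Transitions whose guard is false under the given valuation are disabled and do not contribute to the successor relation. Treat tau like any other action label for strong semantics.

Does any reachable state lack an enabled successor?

Reach set: {0,1,2,3}
  0: c→2  c→3  [2 exit(s)]
  1: ∅  [no exit]
  2: b→1  tau→0  [2 exit(s)]
  3: tau→2  [1 exit(s)]
Path to 1: c·b

Answer: DEADLOCK at state 1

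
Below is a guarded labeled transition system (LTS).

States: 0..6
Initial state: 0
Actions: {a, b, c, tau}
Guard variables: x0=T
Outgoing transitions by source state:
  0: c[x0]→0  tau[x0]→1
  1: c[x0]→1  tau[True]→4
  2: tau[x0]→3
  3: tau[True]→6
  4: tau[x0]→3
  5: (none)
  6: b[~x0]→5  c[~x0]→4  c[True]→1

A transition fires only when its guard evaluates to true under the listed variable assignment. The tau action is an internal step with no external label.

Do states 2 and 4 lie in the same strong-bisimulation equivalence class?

Compute ~ classes (split until stable):
  π0 = {{0,1,2,3,4,5,6}}
  π1 = {{0,1},{2,3,4},{5},{6}}
  π2 = {{0},{1},{2,4},{3},{5},{6}}
Fixed point at round 3; 6 class(es).
class of 2: {2,4}; class of 4: {2,4}

Answer: BISIMILAR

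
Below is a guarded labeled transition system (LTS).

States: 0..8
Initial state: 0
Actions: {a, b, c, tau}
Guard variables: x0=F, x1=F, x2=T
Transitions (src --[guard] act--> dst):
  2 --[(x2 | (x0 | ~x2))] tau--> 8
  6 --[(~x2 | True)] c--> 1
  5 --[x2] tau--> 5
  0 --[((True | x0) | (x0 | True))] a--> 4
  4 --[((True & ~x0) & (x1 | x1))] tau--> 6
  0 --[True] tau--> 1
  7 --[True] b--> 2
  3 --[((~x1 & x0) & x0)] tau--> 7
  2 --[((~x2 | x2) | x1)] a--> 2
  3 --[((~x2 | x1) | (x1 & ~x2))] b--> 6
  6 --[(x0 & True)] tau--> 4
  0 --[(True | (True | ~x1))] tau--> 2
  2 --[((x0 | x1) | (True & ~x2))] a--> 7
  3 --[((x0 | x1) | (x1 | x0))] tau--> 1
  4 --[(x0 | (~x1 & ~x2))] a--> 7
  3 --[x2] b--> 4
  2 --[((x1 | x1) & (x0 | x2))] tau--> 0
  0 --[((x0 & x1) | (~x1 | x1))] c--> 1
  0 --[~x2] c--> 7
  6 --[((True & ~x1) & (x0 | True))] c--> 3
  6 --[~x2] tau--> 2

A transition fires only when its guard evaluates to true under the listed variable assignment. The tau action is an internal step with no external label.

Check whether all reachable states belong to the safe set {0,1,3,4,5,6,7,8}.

Answer: INVARIANT VIOLATED at state 2

Trace:
Allowed set {0,1,3,4,5,6,7,8}
Reachable = {0,1,2,4,8}
  0: safe
  1: safe
  2: VIOLATES
  4: safe
  8: safe
witness against invariant: tau → 2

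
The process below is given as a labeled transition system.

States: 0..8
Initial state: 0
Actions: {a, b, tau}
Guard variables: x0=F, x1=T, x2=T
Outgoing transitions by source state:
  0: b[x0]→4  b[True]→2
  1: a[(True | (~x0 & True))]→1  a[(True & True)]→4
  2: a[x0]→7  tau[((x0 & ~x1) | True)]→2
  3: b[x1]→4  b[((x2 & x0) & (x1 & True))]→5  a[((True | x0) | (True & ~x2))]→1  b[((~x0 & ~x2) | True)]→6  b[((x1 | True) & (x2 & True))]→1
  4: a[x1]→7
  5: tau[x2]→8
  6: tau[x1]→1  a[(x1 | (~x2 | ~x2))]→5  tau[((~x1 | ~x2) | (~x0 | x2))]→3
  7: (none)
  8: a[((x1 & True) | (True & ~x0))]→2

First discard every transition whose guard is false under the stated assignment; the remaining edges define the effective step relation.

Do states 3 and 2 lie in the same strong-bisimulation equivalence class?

Answer: NOT BISIMILAR

Working:
Bisimulation quotient by refinement:
  P[0] = {{0,1,2,3,4,5,6,7,8}}
  P[1] = {{0},{1,4,8},{2,5},{3},{6},{7}}
  P[2] = {{0},{1},{2},{3},{4},{5},{6},{7},{8}}
9 equivalence class(es) (converged in 3)
[3]={3}  [2]={2}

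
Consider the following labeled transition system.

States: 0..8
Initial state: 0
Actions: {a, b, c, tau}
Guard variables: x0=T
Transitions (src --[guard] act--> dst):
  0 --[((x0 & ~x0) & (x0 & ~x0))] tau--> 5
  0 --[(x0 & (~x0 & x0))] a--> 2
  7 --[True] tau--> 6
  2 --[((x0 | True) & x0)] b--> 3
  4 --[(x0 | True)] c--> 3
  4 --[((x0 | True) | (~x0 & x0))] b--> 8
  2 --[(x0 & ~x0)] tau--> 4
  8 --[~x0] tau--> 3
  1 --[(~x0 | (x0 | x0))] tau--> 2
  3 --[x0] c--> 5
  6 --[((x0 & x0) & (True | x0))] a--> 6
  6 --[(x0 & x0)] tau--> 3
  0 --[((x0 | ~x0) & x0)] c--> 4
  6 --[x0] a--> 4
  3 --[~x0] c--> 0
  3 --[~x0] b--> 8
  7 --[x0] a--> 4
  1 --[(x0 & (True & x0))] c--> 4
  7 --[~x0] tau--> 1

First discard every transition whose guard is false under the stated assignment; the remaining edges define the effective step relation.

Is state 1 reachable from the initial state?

After dropping false guards: 12 live edges.
L0 = {0}
L1 = {4}  now seen {0,4}
L2 = {3,8}  now seen {0,3,4,8}
L3 = {5}  now seen {0,3,4,5,8}
R = {0,3,4,5,8}

Answer: UNREACHABLE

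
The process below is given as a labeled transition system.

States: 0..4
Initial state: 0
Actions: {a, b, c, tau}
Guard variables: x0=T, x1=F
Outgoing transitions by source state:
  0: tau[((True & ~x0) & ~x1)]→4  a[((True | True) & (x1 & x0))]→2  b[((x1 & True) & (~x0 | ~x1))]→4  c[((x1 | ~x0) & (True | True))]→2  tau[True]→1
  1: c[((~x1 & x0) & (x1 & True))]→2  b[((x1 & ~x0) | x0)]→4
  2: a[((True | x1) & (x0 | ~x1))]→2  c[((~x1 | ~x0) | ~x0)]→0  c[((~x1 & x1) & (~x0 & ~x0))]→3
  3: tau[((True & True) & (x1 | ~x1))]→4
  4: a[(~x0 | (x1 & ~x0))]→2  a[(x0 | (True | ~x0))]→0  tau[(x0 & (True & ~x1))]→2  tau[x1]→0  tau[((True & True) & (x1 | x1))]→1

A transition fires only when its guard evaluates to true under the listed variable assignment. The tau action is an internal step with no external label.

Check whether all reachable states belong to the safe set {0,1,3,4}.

Answer: INVARIANT VIOLATED at state 2

Trace:
Inv-set: {0,1,3,4}
Reachable = {0,1,2,4}
  0: ✓
  1: ✓
  2: outside
  4: ✓
counterexample path to 2: tau·b·tau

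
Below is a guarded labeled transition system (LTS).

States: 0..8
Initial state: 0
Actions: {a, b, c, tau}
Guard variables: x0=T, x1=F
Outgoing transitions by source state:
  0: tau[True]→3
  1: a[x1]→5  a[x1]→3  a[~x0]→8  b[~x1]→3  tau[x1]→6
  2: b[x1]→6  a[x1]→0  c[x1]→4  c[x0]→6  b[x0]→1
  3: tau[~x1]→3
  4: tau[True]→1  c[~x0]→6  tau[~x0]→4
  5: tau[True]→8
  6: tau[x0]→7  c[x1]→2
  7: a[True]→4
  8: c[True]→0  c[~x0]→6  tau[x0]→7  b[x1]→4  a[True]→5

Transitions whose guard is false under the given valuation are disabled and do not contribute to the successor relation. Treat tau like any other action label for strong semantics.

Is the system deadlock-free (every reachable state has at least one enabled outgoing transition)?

R = {0,3}
  0: tau→3  [1 exit(s)]
  3: tau→3  [1 exit(s)]

Answer: DEADLOCK-FREE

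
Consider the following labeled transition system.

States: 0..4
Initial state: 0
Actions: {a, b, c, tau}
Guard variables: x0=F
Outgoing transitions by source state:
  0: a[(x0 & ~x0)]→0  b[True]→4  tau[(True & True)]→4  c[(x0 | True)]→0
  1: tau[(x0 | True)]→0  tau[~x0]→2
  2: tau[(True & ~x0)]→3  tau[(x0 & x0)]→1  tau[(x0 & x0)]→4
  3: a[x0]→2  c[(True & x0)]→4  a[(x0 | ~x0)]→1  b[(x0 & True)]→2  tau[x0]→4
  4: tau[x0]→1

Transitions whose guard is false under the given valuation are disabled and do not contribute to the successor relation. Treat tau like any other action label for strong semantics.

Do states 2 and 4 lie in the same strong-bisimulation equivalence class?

Answer: NOT BISIMILAR

Analysis:
Compute ~ classes (split until stable):
  round 0: {{0,1,2,3,4}}
  round 1: {{0},{1,2},{3},{4}}
  round 2: {{0},{1},{2},{3},{4}}
stable after 3 split(s): 5 block(s)
2∈{2}, 4∈{4}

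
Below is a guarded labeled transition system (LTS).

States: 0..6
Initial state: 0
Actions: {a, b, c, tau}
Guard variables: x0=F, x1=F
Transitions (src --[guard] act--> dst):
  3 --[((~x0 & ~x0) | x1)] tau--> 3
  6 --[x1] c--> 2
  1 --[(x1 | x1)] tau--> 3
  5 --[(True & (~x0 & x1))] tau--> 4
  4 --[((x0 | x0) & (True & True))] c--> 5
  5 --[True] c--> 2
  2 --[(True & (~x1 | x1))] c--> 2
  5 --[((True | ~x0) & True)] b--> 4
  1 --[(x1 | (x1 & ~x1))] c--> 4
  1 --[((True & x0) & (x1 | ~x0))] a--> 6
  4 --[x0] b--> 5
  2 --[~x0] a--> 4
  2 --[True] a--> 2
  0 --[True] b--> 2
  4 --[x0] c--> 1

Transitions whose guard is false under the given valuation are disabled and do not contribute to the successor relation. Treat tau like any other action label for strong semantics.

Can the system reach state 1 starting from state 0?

Answer: UNREACHABLE

Analysis:
Guard filter leaves 7 enabled edge(s).
L0 = {0}
L1 = {2}  cumulative {0,2}
L2 = {4}  cumulative {0,2,4}
Reachable = {0,2,4}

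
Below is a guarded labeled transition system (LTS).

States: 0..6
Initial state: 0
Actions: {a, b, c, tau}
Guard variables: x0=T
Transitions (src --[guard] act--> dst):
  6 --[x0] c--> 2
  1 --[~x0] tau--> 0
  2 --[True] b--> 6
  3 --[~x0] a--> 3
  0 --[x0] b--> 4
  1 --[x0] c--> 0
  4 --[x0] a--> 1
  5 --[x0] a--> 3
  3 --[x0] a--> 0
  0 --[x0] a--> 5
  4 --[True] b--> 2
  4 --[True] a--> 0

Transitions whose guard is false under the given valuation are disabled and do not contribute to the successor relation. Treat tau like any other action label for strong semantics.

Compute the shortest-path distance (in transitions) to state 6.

Breadth-first toward 6:
  Layer 0: {0}
  Layer 1: {4,5}
  Layer 2: {1,2,3}
  Layer 3: {6}
6 enters at depth 3; path b·b·b

Answer: 3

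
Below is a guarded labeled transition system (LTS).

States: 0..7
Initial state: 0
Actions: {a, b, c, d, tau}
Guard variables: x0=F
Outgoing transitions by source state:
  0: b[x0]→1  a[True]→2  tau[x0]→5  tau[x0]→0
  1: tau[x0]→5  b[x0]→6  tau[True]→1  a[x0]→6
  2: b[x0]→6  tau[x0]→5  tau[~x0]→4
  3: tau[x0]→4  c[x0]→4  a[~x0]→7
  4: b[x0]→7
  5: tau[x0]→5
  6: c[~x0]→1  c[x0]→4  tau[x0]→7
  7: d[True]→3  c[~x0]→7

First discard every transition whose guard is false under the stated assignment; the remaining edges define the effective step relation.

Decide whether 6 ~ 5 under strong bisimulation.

Bisimulation quotient by refinement:
  round 0: {{0,1,2,3,4,5,6,7}}
  round 1: {{0,3},{1,2},{4,5},{6},{7}}
  round 2: {{0},{1},{2},{3},{4,5},{6},{7}}
7 equivalence class(es) (converged in 3)
class of 6: {6}; class of 5: {4,5}

Answer: NOT BISIMILAR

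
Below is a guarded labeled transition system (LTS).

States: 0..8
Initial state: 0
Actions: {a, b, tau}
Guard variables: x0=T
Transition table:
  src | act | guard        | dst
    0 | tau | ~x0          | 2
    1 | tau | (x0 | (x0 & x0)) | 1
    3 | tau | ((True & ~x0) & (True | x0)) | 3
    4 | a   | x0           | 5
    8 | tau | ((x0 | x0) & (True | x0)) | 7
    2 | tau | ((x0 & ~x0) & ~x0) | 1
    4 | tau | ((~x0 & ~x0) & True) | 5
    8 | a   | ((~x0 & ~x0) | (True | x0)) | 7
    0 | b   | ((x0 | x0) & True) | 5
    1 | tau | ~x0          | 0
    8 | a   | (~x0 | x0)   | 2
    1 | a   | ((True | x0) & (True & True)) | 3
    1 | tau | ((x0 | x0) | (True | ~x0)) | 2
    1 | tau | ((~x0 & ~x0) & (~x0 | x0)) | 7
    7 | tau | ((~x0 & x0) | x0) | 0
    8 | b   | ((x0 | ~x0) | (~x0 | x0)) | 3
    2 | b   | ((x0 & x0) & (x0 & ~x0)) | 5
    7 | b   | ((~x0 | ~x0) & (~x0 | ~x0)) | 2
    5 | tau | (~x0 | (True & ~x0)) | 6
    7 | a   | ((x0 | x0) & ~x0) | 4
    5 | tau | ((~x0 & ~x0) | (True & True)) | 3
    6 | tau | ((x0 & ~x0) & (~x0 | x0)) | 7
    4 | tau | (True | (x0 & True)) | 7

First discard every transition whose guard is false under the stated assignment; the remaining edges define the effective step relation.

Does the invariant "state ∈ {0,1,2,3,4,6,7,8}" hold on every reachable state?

Allowed set {0,1,2,3,4,6,7,8}
Reachable = {0,3,5}
  0: safe
  3: safe
  5: outside
witness against invariant: b → 5

Answer: INVARIANT VIOLATED at state 5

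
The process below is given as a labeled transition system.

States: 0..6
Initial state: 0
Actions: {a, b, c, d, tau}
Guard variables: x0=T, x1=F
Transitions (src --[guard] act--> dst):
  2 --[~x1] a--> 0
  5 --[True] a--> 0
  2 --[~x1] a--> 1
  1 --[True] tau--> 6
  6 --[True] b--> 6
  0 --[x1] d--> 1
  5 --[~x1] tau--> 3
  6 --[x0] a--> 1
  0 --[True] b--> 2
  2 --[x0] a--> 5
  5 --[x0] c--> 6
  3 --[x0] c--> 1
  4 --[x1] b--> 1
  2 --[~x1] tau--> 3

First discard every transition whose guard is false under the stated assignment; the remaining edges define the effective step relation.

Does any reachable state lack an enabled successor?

Reach set: {0,1,2,3,5,6}
  0: b→2  [1 out]
  1: tau→6  [1 out]
  2: a→0  a→1  a→5  tau→3  [4 out]
  3: c→1  [1 out]
  5: a→0  c→6  tau→3  [3 out]
  6: a→1  b→6  [2 out]

Answer: DEADLOCK-FREE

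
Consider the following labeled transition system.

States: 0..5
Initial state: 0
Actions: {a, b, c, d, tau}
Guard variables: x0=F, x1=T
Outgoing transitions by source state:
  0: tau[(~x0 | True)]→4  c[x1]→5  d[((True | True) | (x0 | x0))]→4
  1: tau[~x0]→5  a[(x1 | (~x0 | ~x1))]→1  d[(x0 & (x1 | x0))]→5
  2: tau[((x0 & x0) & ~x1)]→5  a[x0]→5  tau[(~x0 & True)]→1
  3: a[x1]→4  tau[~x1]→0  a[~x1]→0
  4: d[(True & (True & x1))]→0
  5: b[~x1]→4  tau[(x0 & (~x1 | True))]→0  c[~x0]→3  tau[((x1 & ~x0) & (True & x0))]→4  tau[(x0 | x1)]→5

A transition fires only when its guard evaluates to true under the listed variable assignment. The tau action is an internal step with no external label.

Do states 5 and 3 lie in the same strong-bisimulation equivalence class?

Bisimulation quotient by refinement:
  π0 = {{0,1,2,3,4,5}}
  π1 = {{0},{1},{2},{3},{4},{5}}
stable after 2 split(s): 6 block(s)
class of 5: {5}; class of 3: {3}

Answer: NOT BISIMILAR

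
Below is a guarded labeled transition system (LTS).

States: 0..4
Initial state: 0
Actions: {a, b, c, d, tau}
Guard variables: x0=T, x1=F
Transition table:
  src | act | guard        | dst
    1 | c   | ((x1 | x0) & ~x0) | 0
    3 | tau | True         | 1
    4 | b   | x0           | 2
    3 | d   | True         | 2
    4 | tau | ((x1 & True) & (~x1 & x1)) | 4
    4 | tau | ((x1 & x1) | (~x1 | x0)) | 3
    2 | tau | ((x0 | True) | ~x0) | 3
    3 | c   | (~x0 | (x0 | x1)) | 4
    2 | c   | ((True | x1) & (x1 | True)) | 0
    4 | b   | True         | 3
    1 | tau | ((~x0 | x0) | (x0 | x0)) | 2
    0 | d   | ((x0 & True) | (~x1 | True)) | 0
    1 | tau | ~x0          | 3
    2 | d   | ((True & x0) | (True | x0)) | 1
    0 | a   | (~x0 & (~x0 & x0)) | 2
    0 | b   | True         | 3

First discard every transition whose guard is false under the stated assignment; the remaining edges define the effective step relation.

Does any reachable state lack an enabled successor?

Answer: DEADLOCK-FREE

Trace:
R = {0,1,2,3,4}
  0: b→3  d→0  [2 out]
  1: tau→2  [1 out]
  2: c→0  d→1  tau→3  [3 out]
  3: c→4  d→2  tau→1  [3 out]
  4: b→2  b→3  tau→3  [3 out]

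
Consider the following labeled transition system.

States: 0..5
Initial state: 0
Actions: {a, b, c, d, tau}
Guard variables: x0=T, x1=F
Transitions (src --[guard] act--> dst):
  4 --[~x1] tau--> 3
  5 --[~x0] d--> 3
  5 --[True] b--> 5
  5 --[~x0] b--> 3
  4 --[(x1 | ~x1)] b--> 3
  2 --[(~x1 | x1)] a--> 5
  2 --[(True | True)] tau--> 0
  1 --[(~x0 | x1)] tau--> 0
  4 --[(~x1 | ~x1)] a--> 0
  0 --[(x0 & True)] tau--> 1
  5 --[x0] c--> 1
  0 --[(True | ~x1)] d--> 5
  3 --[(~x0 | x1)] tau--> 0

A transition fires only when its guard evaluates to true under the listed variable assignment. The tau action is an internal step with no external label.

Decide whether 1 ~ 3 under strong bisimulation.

Answer: BISIMILAR

Analysis:
Bisimulation quotient by refinement:
  P[0] = {{0,1,2,3,4,5}}
  P[1] = {{0},{1,3},{2},{4},{5}}
5 equivalence class(es) (converged in 2)
[1]={1,3}  [3]={1,3}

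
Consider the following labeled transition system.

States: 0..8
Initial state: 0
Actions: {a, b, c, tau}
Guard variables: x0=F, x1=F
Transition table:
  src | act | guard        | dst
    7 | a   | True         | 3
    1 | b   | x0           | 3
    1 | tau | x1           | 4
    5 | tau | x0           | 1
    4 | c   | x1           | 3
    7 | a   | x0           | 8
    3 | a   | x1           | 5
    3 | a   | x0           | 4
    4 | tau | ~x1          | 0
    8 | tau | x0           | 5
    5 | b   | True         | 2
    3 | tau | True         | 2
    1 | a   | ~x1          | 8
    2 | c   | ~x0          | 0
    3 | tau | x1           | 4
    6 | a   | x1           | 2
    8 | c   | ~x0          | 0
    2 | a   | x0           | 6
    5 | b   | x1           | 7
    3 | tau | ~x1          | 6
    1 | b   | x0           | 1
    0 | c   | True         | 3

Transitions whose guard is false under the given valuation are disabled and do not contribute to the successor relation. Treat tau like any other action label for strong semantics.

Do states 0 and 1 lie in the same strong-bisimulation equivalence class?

Refine partition for ~:
  P[0] = {{0,1,2,3,4,5,6,7,8}}
  P[1] = {{0,2,8},{1,7},{3,4},{5},{6}}
  P[2] = {{0},{1},{2,8},{3},{4},{5},{6},{7}}
stable after 3 split(s): 8 block(s)
0∈{0}, 1∈{1}

Answer: NOT BISIMILAR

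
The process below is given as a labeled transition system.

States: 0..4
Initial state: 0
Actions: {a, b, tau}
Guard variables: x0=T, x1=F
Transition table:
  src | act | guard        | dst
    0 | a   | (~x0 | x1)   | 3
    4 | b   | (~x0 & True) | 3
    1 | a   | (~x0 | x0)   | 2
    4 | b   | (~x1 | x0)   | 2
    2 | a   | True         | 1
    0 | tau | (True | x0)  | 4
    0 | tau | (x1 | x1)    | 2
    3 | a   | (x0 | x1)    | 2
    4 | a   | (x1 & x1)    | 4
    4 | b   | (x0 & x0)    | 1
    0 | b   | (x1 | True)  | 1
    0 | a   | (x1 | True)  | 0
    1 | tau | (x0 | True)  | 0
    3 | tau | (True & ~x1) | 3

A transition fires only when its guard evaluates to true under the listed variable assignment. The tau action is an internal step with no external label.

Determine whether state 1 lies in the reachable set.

Guard filter leaves 10 enabled edge(s).
depth 0: {0}
depth 1: {1,4}  cumulative {0,1,4}
depth 2: {2}  cumulative {0,1,2,4}
Reach set: {0,1,2,4}
witness 1: b

Answer: REACHABLE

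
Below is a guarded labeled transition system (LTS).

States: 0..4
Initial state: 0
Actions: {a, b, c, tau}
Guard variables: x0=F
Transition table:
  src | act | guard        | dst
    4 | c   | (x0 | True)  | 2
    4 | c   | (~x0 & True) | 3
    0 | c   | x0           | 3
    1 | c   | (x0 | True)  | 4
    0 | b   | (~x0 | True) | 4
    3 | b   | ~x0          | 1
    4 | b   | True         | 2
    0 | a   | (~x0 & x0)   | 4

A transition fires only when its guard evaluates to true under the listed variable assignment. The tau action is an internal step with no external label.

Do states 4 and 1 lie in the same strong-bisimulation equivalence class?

Compute ~ classes (split until stable):
  round 0: {{0,1,2,3,4}}
  round 1: {{0,3},{1},{2},{4}}
  round 2: {{0},{1},{2},{3},{4}}
stable after 3 split(s): 5 block(s)
[4]={4}  [1]={1}

Answer: NOT BISIMILAR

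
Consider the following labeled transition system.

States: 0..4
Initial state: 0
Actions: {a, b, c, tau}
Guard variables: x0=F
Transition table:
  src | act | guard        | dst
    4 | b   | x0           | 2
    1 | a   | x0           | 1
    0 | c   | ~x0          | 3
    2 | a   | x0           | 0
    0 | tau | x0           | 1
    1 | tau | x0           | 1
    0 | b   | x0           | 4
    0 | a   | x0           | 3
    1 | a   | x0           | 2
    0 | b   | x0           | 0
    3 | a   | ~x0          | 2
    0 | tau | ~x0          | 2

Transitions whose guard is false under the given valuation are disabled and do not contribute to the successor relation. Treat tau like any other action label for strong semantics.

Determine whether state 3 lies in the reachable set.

Guard filter leaves 3 enabled edge(s).
Layer 0: {0}
Layer 1: {2,3}  cumulative {0,2,3}
Reachable = {0,2,3}
witness 3: c

Answer: REACHABLE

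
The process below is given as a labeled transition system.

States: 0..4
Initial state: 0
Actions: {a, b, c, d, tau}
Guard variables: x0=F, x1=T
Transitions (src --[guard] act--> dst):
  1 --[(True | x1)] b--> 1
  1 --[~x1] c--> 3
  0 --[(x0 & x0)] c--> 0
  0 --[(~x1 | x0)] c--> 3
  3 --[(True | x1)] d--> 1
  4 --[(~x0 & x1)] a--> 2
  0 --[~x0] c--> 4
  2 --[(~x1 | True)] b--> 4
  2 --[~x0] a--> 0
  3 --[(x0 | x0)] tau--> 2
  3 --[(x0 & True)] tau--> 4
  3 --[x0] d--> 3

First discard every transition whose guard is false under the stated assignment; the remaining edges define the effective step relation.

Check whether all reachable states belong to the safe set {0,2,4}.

Answer: INVARIANT HOLDS

Working:
Allowed set {0,2,4}
Reachable = {0,2,4}
  0: ✓
  2: ✓
  4: ✓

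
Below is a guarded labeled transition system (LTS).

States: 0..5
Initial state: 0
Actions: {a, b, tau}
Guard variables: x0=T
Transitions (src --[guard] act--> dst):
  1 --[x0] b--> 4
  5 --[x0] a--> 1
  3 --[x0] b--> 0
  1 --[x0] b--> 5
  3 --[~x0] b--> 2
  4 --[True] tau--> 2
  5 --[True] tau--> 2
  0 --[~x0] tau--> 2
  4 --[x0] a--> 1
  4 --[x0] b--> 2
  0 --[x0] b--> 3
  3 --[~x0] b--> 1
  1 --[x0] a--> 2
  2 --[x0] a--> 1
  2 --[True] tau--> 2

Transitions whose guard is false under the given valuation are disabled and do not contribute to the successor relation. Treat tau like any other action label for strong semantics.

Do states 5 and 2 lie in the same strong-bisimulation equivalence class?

Refine partition for ~:
  P[0] = {{0,1,2,3,4,5}}
  P[1] = {{0,3},{1},{2,5},{4}}
stable after 2 split(s): 4 block(s)
class of 5: {2,5}; class of 2: {2,5}

Answer: BISIMILAR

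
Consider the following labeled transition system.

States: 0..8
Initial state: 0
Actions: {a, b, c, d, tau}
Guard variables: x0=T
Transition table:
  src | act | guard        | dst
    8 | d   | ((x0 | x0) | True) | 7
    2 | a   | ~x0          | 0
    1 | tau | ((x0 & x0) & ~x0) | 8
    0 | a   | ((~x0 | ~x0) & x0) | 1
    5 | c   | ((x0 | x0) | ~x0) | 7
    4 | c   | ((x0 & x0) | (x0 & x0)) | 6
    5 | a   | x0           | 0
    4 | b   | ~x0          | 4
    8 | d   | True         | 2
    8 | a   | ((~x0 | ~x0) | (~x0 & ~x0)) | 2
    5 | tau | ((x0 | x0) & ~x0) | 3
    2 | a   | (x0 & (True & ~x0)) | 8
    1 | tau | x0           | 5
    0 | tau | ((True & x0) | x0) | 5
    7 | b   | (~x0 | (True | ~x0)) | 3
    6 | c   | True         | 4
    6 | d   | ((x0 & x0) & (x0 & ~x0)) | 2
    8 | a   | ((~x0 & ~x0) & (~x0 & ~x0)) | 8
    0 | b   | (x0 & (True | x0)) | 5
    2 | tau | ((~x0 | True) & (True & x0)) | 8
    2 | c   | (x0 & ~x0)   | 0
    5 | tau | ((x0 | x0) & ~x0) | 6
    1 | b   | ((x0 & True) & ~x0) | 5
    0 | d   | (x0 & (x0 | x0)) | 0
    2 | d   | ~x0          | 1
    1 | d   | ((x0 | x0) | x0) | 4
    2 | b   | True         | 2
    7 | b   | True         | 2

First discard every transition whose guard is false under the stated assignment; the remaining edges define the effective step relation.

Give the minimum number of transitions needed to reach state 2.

Layered search for 2:
  Layer 0: {0}
  Layer 1: {5}
  Layer 2: {7}
  Layer 3: {2,3}
depth(2)=3, e.g. b·c·b

Answer: 3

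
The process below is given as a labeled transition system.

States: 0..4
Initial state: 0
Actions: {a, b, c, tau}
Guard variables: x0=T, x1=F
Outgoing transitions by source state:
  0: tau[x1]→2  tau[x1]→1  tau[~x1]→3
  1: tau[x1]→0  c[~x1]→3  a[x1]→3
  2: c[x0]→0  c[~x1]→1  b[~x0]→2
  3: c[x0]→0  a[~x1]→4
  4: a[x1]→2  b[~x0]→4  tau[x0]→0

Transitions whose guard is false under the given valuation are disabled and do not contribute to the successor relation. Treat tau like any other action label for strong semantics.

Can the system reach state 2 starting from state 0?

Answer: UNREACHABLE

Working:
After dropping false guards: 7 live edges.
L0 = {0}
L1 = {3}  now seen {0,3}
L2 = {4}  now seen {0,3,4}
Reach set: {0,3,4}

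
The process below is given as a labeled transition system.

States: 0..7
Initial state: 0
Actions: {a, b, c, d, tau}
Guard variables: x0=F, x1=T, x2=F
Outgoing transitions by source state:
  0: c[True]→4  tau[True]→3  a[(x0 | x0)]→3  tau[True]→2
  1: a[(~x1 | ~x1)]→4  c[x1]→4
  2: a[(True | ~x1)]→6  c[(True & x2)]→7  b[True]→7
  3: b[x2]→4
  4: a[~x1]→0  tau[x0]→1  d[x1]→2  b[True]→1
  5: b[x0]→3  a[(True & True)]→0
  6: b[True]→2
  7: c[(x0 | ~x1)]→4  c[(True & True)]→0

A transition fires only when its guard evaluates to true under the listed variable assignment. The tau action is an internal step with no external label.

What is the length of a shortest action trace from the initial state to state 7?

Answer: 2

Analysis:
Breadth-first toward 7:
  depth 0: {0}
  depth 1: {2,3,4}
  depth 2: {1,6,7}
first hit 7 at d=2 via tau·b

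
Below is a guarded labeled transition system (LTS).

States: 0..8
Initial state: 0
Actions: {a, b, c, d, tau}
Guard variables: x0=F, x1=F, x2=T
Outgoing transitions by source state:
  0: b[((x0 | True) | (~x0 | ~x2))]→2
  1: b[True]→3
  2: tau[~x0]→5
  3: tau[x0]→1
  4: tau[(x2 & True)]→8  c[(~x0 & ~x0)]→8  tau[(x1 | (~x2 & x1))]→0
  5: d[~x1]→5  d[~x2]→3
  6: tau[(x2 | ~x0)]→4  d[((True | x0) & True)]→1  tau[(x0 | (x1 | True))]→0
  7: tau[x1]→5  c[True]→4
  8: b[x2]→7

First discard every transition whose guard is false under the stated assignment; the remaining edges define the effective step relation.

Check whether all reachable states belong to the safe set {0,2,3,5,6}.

Answer: INVARIANT HOLDS

Analysis:
Inv-set: {0,2,3,5,6}
Reach set: {0,2,5}
  0: ✓
  2: ✓
  5: ✓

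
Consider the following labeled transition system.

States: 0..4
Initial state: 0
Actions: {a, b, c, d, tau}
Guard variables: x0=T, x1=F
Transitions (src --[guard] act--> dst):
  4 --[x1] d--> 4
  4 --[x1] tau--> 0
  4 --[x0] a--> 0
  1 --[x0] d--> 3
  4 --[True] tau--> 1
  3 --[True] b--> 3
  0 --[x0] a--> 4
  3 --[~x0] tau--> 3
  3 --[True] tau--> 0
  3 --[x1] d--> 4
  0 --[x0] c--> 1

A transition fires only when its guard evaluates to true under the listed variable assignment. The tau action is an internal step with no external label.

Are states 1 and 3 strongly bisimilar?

Answer: NOT BISIMILAR

Trace:
Refine partition for ~:
  P[0] = {{0,1,2,3,4}}
  P[1] = {{0},{1},{2},{3},{4}}
stable after 2 split(s): 5 block(s)
[1]={1}  [3]={3}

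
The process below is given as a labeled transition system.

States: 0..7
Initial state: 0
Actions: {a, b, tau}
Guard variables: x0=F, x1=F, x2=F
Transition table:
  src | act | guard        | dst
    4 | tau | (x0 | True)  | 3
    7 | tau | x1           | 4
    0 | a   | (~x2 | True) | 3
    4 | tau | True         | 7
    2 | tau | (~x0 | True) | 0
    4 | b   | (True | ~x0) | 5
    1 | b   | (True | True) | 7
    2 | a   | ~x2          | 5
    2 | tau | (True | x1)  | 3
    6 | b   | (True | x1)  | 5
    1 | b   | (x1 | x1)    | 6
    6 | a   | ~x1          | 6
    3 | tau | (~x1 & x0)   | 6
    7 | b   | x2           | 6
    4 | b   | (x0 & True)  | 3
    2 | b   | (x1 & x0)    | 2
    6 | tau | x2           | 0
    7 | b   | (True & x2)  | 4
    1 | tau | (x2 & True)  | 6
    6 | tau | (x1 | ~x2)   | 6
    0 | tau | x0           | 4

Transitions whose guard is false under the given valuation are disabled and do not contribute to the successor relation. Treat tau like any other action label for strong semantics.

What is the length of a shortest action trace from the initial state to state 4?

Answer: UNREACHABLE

Trace:
Layered search for 4:
  depth 0: {0}
  depth 1: {3}
4 never appears.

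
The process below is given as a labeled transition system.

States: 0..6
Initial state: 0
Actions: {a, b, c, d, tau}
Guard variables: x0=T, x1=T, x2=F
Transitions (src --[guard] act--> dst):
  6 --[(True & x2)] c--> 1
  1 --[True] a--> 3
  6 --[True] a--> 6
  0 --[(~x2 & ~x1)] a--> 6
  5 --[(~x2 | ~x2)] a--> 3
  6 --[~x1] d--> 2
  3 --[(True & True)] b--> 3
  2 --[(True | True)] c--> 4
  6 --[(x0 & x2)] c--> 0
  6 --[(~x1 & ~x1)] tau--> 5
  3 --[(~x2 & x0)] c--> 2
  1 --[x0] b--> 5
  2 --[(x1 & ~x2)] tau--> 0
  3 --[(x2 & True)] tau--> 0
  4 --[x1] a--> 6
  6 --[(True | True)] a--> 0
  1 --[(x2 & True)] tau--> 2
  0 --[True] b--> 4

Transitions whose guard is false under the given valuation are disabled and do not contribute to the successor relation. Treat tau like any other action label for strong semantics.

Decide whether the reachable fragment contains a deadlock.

Answer: DEADLOCK-FREE

Working:
R = {0,4,6}
  0: b→4  [1 exit(s)]
  4: a→6  [1 exit(s)]
  6: a→0  a→6  [2 exit(s)]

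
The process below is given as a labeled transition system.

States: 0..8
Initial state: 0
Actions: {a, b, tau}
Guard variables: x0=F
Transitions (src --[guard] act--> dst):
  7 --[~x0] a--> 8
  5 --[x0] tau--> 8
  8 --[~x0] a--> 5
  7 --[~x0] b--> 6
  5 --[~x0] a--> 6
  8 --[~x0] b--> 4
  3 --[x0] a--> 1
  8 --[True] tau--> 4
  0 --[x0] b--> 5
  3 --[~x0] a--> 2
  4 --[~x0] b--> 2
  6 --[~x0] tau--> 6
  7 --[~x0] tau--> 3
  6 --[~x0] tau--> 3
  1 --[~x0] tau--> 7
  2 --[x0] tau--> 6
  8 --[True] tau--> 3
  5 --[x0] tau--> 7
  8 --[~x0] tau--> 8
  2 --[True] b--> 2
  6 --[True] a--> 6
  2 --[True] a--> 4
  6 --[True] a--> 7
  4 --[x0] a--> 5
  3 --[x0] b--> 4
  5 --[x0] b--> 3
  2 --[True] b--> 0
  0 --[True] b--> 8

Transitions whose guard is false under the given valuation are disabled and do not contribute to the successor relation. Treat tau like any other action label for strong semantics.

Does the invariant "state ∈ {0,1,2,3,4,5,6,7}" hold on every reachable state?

Allowed set {0,1,2,3,4,5,6,7}
Reachable = {0,2,3,4,5,6,7,8}
  0: ✓
  2: ✓
  3: ✓
  4: ✓
  5: ✓
  6: ✓
  7: ✓
  8: outside
counterexample path to 8: b

Answer: INVARIANT VIOLATED at state 8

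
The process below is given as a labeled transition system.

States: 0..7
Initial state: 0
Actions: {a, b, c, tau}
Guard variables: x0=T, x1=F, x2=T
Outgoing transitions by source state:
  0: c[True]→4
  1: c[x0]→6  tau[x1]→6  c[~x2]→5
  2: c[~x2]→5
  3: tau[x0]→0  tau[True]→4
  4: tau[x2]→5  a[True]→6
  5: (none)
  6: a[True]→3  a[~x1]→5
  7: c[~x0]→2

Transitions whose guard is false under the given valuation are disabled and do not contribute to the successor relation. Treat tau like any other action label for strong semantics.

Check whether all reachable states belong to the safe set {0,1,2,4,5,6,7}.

Safe = {0,1,2,4,5,6,7}
Reach set: {0,3,4,5,6}
  0: safe
  3: VIOLATES
  4: safe
  5: safe
  6: safe
reach 3 via c·a·a — violates

Answer: INVARIANT VIOLATED at state 3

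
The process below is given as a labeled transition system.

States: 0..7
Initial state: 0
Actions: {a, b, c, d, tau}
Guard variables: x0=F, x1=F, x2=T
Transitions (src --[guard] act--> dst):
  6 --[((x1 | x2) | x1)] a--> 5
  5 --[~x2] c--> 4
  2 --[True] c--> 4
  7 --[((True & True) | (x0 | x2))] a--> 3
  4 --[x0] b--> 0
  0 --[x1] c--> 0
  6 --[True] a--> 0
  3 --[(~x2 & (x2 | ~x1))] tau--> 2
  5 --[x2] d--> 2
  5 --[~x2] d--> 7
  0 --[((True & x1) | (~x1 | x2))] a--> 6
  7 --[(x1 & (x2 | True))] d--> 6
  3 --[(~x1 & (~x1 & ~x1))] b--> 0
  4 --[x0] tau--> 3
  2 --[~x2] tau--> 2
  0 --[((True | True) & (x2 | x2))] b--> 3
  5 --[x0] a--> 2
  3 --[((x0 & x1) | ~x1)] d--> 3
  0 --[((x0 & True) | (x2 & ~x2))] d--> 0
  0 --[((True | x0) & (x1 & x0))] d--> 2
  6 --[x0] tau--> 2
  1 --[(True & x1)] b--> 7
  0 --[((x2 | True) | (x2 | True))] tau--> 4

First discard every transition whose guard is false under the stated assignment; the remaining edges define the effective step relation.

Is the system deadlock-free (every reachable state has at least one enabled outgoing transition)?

R = {0,2,3,4,5,6}
  0: a→6  b→3  tau→4  [3 exit(s)]
  2: c→4  [1 exit(s)]
  3: b→0  d→3  [2 exit(s)]
  4: ∅  [STUCK]
  5: d→2  [1 exit(s)]
  6: a→0  a→5  [2 exit(s)]
witness 4: tau

Answer: DEADLOCK at state 4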